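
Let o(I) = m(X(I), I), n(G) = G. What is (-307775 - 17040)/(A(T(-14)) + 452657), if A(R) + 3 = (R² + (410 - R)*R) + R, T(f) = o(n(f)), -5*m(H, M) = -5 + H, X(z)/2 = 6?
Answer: -1624075/2260393 ≈ -0.71849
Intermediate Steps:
X(z) = 12 (X(z) = 2*6 = 12)
m(H, M) = 1 - H/5 (m(H, M) = -(-5 + H)/5 = 1 - H/5)
o(I) = -7/5 (o(I) = 1 - ⅕*12 = 1 - 12/5 = -7/5)
T(f) = -7/5
A(R) = -3 + R + R² + R*(410 - R) (A(R) = -3 + ((R² + (410 - R)*R) + R) = -3 + ((R² + R*(410 - R)) + R) = -3 + (R + R² + R*(410 - R)) = -3 + R + R² + R*(410 - R))
(-307775 - 17040)/(A(T(-14)) + 452657) = (-307775 - 17040)/((-3 + 411*(-7/5)) + 452657) = -324815/((-3 - 2877/5) + 452657) = -324815/(-2892/5 + 452657) = -324815/2260393/5 = -324815*5/2260393 = -1624075/2260393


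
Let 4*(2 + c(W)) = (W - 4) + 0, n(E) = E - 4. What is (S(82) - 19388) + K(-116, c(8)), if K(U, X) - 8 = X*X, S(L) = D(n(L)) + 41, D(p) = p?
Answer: -19260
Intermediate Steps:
n(E) = -4 + E
c(W) = -3 + W/4 (c(W) = -2 + ((W - 4) + 0)/4 = -2 + ((-4 + W) + 0)/4 = -2 + (-4 + W)/4 = -2 + (-1 + W/4) = -3 + W/4)
S(L) = 37 + L (S(L) = (-4 + L) + 41 = 37 + L)
K(U, X) = 8 + X**2 (K(U, X) = 8 + X*X = 8 + X**2)
(S(82) - 19388) + K(-116, c(8)) = ((37 + 82) - 19388) + (8 + (-3 + (1/4)*8)**2) = (119 - 19388) + (8 + (-3 + 2)**2) = -19269 + (8 + (-1)**2) = -19269 + (8 + 1) = -19269 + 9 = -19260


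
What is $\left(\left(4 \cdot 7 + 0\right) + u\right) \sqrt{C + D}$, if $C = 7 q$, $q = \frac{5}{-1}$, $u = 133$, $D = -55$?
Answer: $483 i \sqrt{10} \approx 1527.4 i$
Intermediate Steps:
$q = -5$ ($q = 5 \left(-1\right) = -5$)
$C = -35$ ($C = 7 \left(-5\right) = -35$)
$\left(\left(4 \cdot 7 + 0\right) + u\right) \sqrt{C + D} = \left(\left(4 \cdot 7 + 0\right) + 133\right) \sqrt{-35 - 55} = \left(\left(28 + 0\right) + 133\right) \sqrt{-90} = \left(28 + 133\right) 3 i \sqrt{10} = 161 \cdot 3 i \sqrt{10} = 483 i \sqrt{10}$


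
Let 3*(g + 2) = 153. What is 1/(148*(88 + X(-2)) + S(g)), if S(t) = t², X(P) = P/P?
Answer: 1/15573 ≈ 6.4214e-5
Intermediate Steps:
X(P) = 1
g = 49 (g = -2 + (⅓)*153 = -2 + 51 = 49)
1/(148*(88 + X(-2)) + S(g)) = 1/(148*(88 + 1) + 49²) = 1/(148*89 + 2401) = 1/(13172 + 2401) = 1/15573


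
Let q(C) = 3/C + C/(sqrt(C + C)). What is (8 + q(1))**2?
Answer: (22 + sqrt(2))**2/4 ≈ 137.06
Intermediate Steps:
q(C) = 3/C + sqrt(2)*sqrt(C)/2 (q(C) = 3/C + C/(sqrt(2*C)) = 3/C + C/((sqrt(2)*sqrt(C))) = 3/C + C*(sqrt(2)/(2*sqrt(C))) = 3/C + sqrt(2)*sqrt(C)/2)
(8 + q(1))**2 = (8 + (1/2)*(6 + sqrt(2)*1**(3/2))/1)**2 = (8 + (1/2)*1*(6 + sqrt(2)*1))**2 = (8 + (1/2)*1*(6 + sqrt(2)))**2 = (8 + (3 + sqrt(2)/2))**2 = (11 + sqrt(2)/2)**2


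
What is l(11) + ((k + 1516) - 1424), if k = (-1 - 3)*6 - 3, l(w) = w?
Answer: 76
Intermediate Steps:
k = -27 (k = -4*6 - 3 = -24 - 3 = -27)
l(11) + ((k + 1516) - 1424) = 11 + ((-27 + 1516) - 1424) = 11 + (1489 - 1424) = 11 + 65 = 76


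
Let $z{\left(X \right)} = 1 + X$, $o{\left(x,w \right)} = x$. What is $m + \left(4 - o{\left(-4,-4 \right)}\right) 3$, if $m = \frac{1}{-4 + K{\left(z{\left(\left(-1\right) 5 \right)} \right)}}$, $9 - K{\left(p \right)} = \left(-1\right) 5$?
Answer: $\frac{241}{10} \approx 24.1$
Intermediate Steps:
$K{\left(p \right)} = 14$ ($K{\left(p \right)} = 9 - \left(-1\right) 5 = 9 - -5 = 9 + 5 = 14$)
$m = \frac{1}{10}$ ($m = \frac{1}{-4 + 14} = \frac{1}{10} \approx 0.1$)
$m + \left(4 - o{\left(-4,-4 \right)}\right) 3 = \frac{1}{10} + \left(4 - -4\right) 3 = \frac{1}{10} + \left(4 + 4\right) 3 = \frac{1}{10} + 8 \cdot 3 = \frac{1}{10} + 24 = \frac{241}{10}$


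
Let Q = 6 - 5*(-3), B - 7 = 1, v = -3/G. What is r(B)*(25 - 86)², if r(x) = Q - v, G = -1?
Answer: 66978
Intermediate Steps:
v = 3 (v = -3/(-1) = -3*(-1) = 3)
B = 8 (B = 7 + 1 = 8)
Q = 21 (Q = 6 + 15 = 21)
r(x) = 18 (r(x) = 21 - 1*3 = 21 - 3 = 18)
r(B)*(25 - 86)² = 18*(25 - 86)² = 18*(-61)² = 18*3721 = 66978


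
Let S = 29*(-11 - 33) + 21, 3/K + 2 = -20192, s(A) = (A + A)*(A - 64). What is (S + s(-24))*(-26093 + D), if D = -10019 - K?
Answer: -2165130557525/20194 ≈ -1.0722e+8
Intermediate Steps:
s(A) = 2*A*(-64 + A) (s(A) = (2*A)*(-64 + A) = 2*A*(-64 + A))
K = -3/20194 (K = 3/(-2 - 20192) = 3/(-20194) = 3*(-1/20194) = -3/20194 ≈ -0.00014856)
D = -202323683/20194 (D = -10019 - 1*(-3/20194) = -10019 + 3/20194 = -202323683/20194 ≈ -10019.)
S = -1255 (S = 29*(-44) + 21 = -1276 + 21 = -1255)
(S + s(-24))*(-26093 + D) = (-1255 + 2*(-24)*(-64 - 24))*(-26093 - 202323683/20194) = (-1255 + 2*(-24)*(-88))*(-729245725/20194) = (-1255 + 4224)*(-729245725/20194) = 2969*(-729245725/20194) = -2165130557525/20194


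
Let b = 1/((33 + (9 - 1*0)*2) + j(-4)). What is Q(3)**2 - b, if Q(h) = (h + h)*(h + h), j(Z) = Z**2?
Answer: 86831/67 ≈ 1296.0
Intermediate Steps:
Q(h) = 4*h**2 (Q(h) = (2*h)*(2*h) = 4*h**2)
b = 1/67 (b = 1/((33 + (9 - 1*0)*2) + (-4)**2) = 1/((33 + (9 + 0)*2) + 16) = 1/((33 + 9*2) + 16) = 1/((33 + 18) + 16) = 1/(51 + 16) = 1/67 ≈ 0.014925)
Q(3)**2 - b = (4*3**2)**2 - 1*1/67 = (4*9)**2 - 1/67 = 36**2 - 1/67 = 1296 - 1/67 = 86831/67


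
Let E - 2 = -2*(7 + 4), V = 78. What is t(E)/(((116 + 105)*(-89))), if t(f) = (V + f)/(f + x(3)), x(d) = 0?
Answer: 29/196690 ≈ 0.00014744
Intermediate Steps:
E = -20 (E = 2 - 2*(7 + 4) = 2 - 2*11 = 2 - 22 = -20)
t(f) = (78 + f)/f (t(f) = (78 + f)/(f + 0) = (78 + f)/f)
t(E)/(((116 + 105)*(-89))) = ((78 - 20)/(-20))/(((116 + 105)*(-89))) = (-1/20*58)/((221*(-89))) = -29/10/(-19669) = -29/10*(-1/19669) = 29/196690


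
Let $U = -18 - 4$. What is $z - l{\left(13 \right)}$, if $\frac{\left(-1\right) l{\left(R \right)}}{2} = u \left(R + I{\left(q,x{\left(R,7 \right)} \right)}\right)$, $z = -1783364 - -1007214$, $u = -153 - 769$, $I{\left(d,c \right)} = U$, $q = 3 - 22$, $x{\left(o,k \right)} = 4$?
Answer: $-759554$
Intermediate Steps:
$U = -22$ ($U = -18 - 4 = -22$)
$q = -19$
$I{\left(d,c \right)} = -22$
$u = -922$
$z = -776150$ ($z = -1783364 + 1007214 = -776150$)
$l{\left(R \right)} = -40568 + 1844 R$ ($l{\left(R \right)} = - 2 \left(- 922 \left(R - 22\right)\right) = - 2 \left(- 922 \left(-22 + R\right)\right) = - 2 \left(20284 - 922 R\right) = -40568 + 1844 R$)
$z - l{\left(13 \right)} = -776150 - \left(-40568 + 1844 \cdot 13\right) = -776150 - \left(-40568 + 23972\right) = -776150 - -16596 = -776150 + 16596 = -759554$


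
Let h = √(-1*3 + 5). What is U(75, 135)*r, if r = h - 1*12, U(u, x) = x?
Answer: -1620 + 135*√2 ≈ -1429.1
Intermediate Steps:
h = √2 (h = √(-3 + 5) = √2 ≈ 1.4142)
r = -12 + √2 (r = √2 - 1*12 = √2 - 12 = -12 + √2 ≈ -10.586)
U(75, 135)*r = 135*(-12 + √2) = -1620 + 135*√2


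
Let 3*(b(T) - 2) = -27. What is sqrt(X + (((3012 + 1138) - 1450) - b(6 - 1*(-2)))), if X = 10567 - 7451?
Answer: 3*sqrt(647) ≈ 76.309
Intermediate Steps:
b(T) = -7 (b(T) = 2 + (1/3)*(-27) = 2 - 9 = -7)
X = 3116
sqrt(X + (((3012 + 1138) - 1450) - b(6 - 1*(-2)))) = sqrt(3116 + (((3012 + 1138) - 1450) - 1*(-7))) = sqrt(3116 + ((4150 - 1450) + 7)) = sqrt(3116 + (2700 + 7)) = sqrt(3116 + 2707) = sqrt(5823) = 3*sqrt(647)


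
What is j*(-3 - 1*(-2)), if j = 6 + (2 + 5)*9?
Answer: -69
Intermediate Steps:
j = 69 (j = 6 + 7*9 = 6 + 63 = 69)
j*(-3 - 1*(-2)) = 69*(-3 - 1*(-2)) = 69*(-3 + 2) = 69*(-1) = -69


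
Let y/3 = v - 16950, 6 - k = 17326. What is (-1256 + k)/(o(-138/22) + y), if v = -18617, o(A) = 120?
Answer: 6192/35527 ≈ 0.17429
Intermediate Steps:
k = -17320 (k = 6 - 1*17326 = 6 - 17326 = -17320)
y = -106701 (y = 3*(-18617 - 16950) = 3*(-35567) = -106701)
(-1256 + k)/(o(-138/22) + y) = (-1256 - 17320)/(120 - 106701) = -18576/(-106581) = -18576*(-1/106581) = 6192/35527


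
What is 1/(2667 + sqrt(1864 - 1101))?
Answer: 381/1016018 - sqrt(763)/7112126 ≈ 0.00037111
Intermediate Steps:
1/(2667 + sqrt(1864 - 1101)) = 1/(2667 + sqrt(763))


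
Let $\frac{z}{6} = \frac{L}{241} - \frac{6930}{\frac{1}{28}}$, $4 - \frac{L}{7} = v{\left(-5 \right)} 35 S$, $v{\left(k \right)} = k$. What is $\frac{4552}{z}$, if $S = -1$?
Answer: $- \frac{548516}{140294511} \approx -0.0039097$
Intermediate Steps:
$L = -1197$ ($L = 28 - 7 \left(-5\right) 35 \left(-1\right) = 28 - 7 \left(\left(-175\right) \left(-1\right)\right) = 28 - 1225 = -1197$)
$z = - \frac{280589022}{241}$ ($z = 6 \left(- \frac{1197}{241} - \frac{6930}{\frac{1}{28}}\right) = 6 \left(\left(-1197\right) \frac{1}{241} - 6930 \frac{1}{\frac{1}{28}}\right) = 6 \left(- \frac{1197}{241} - 194040\right) = 6 \left(- \frac{46764837}{241}\right) = - \frac{280589022}{241} \approx -1.1643 \cdot 10^{6}$)
$\frac{4552}{z} = \frac{4552}{- \frac{280589022}{241}} = 4552 \left(- \frac{241}{280589022}\right) = - \frac{548516}{140294511}$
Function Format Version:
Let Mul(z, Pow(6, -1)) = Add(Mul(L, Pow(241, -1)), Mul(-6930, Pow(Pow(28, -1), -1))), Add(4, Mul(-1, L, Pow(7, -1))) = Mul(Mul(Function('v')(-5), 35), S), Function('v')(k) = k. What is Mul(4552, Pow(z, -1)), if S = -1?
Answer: Rational(-548516, 140294511) ≈ -0.0039097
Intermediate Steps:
L = -1197 (L = Add(28, Mul(-7, Mul(Mul(-5, 35), -1))) = Add(28, Mul(-7, Mul(-175, -1))) = Add(28, Mul(-7, 175)) = Add(28, -1225) = -1197)
z = Rational(-280589022, 241) (z = Mul(6, Add(Mul(-1197, Pow(241, -1)), Mul(-6930, Pow(Pow(28, -1), -1)))) = Mul(6, Add(Mul(-1197, Rational(1, 241)), Mul(-6930, Pow(Rational(1, 28), -1)))) = Mul(6, Add(Rational(-1197, 241), Mul(-6930, 28))) = Mul(6, Add(Rational(-1197, 241), -194040)) = Mul(6, Rational(-46764837, 241)) = Rational(-280589022, 241) ≈ -1.1643e+6)
Mul(4552, Pow(z, -1)) = Mul(4552, Pow(Rational(-280589022, 241), -1)) = Mul(4552, Rational(-241, 280589022)) = Rational(-548516, 140294511)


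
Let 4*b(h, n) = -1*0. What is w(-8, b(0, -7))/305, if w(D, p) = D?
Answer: -8/305 ≈ -0.026230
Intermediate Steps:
b(h, n) = 0 (b(h, n) = (-1*0)/4 = (¼)*0 = 0)
w(-8, b(0, -7))/305 = -8/305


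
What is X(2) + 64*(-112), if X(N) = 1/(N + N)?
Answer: -28671/4 ≈ -7167.8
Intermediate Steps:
X(N) = 1/(2*N)
X(2) + 64*(-112) = (½)/2 + 64*(-112) = (½)*(½) - 7168 = ¼ - 7168 = -28671/4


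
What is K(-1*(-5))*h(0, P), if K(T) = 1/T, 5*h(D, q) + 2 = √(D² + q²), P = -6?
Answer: 4/25 ≈ 0.16000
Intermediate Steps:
h(D, q) = -⅖ + √(D² + q²)/5
K(-1*(-5))*h(0, P) = (-⅖ + √(0² + (-6)²)/5)/((-1*(-5))) = (-⅖ + √(0 + 36)/5)/5 = (-⅖ + √36/5)/5 = (-⅖ + (⅕)*6)/5 = (-⅖ + 6/5)/5 = (⅕)*(⅘) = 4/25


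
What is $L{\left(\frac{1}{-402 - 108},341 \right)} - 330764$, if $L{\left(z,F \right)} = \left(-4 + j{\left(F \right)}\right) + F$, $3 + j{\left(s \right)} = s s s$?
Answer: $39321391$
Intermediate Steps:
$j{\left(s \right)} = -3 + s^{3}$ ($j{\left(s \right)} = -3 + s s s = -3 + s^{2} s = -3 + s^{3}$)
$L{\left(z,F \right)} = -7 + F + F^{3}$ ($L{\left(z,F \right)} = \left(-4 + \left(-3 + F^{3}\right)\right) + F = \left(-7 + F^{3}\right) + F = -7 + F + F^{3}$)
$L{\left(\frac{1}{-402 - 108},341 \right)} - 330764 = \left(-7 + 341 + 341^{3}\right) - 330764 = \left(-7 + 341 + 39651821\right) - 330764 = 39652155 - 330764 = 39321391$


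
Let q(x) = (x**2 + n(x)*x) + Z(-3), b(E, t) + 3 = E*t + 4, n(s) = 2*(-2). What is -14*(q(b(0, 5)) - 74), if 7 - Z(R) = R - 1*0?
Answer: 938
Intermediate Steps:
Z(R) = 7 - R (Z(R) = 7 - (R - 1*0) = 7 - (R + 0) = 7 - R)
n(s) = -4
b(E, t) = 1 + E*t (b(E, t) = -3 + (E*t + 4) = -3 + (4 + E*t) = 1 + E*t)
q(x) = 10 + x**2 - 4*x (q(x) = (x**2 - 4*x) + (7 - 1*(-3)) = (x**2 - 4*x) + (7 + 3) = (x**2 - 4*x) + 10 = 10 + x**2 - 4*x)
-14*(q(b(0, 5)) - 74) = -14*((10 + (1 + 0*5)**2 - 4*(1 + 0*5)) - 74) = -14*((10 + (1 + 0)**2 - 4*(1 + 0)) - 74) = -14*((10 + 1**2 - 4*1) - 74) = -14*((10 + 1 - 4) - 74) = -14*(7 - 74) = -14*(-67) = 938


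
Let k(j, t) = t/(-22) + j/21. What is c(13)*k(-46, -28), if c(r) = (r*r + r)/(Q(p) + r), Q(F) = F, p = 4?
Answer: -5512/561 ≈ -9.8253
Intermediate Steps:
k(j, t) = -t/22 + j/21 (k(j, t) = t*(-1/22) + j*(1/21) = -t/22 + j/21)
c(r) = (r + r²)/(4 + r) (c(r) = (r*r + r)/(4 + r) = (r² + r)/(4 + r) = (r + r²)/(4 + r))
c(13)*k(-46, -28) = (13*(1 + 13)/(4 + 13))*(-1/22*(-28) + (1/21)*(-46)) = (13*14/17)*(14/11 - 46/21) = (13*(1/17)*14)*(-212/231) = (182/17)*(-212/231) = -5512/561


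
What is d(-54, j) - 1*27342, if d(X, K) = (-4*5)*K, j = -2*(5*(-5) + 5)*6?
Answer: -32142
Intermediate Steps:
j = 240 (j = -2*(-25 + 5)*6 = -2*(-20)*6 = 40*6 = 240)
d(X, K) = -20*K
d(-54, j) - 1*27342 = -20*240 - 1*27342 = -4800 - 27342 = -32142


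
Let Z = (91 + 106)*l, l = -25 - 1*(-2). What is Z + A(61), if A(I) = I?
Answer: -4470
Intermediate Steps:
l = -23 (l = -25 + 2 = -23)
Z = -4531 (Z = (91 + 106)*(-23) = 197*(-23) = -4531)
Z + A(61) = -4531 + 61 = -4470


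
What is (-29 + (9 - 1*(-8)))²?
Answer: 144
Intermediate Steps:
(-29 + (9 - 1*(-8)))² = (-29 + (9 + 8))² = (-29 + 17)² = (-12)² = 144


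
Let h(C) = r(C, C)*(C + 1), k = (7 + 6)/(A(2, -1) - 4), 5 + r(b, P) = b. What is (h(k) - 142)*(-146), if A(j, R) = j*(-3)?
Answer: 1022803/50 ≈ 20456.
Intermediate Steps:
r(b, P) = -5 + b
A(j, R) = -3*j
k = -13/10 (k = (7 + 6)/(-3*2 - 4) = 13/(-6 - 4) = 13/(-10) = 13*(-⅒) = -13/10 ≈ -1.3000)
h(C) = (1 + C)*(-5 + C) (h(C) = (-5 + C)*(C + 1) = (-5 + C)*(1 + C) = (1 + C)*(-5 + C))
(h(k) - 142)*(-146) = ((1 - 13/10)*(-5 - 13/10) - 142)*(-146) = (-3/10*(-63/10) - 142)*(-146) = (189/100 - 142)*(-146) = -14011/100*(-146) = 1022803/50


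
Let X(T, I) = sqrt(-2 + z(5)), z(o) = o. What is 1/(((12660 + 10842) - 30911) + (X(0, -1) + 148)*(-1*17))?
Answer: -9925/98504758 + 17*sqrt(3)/98504758 ≈ -0.00010046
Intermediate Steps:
X(T, I) = sqrt(3) (X(T, I) = sqrt(-2 + 5) = sqrt(3))
1/(((12660 + 10842) - 30911) + (X(0, -1) + 148)*(-1*17)) = 1/(((12660 + 10842) - 30911) + (sqrt(3) + 148)*(-1*17)) = 1/((23502 - 30911) + (148 + sqrt(3))*(-17)) = 1/(-7409 + (-2516 - 17*sqrt(3))) = 1/(-9925 - 17*sqrt(3))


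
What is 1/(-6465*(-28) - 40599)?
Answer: 1/140421 ≈ 7.1214e-6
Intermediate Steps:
1/(-6465*(-28) - 40599) = 1/(181020 - 40599) = 1/140421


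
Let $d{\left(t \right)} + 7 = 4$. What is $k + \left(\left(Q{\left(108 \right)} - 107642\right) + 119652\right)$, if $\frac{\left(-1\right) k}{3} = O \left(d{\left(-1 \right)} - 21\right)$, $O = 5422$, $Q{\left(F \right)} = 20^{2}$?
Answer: $402794$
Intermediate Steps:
$Q{\left(F \right)} = 400$
$d{\left(t \right)} = -3$ ($d{\left(t \right)} = -7 + 4 = -3$)
$k = 390384$ ($k = - 3 \cdot 5422 \left(-3 - 21\right) = - 3 \cdot 5422 \left(-24\right) = \left(-3\right) \left(-130128\right) = 390384$)
$k + \left(\left(Q{\left(108 \right)} - 107642\right) + 119652\right) = 390384 + \left(\left(400 - 107642\right) + 119652\right) = 390384 + \left(-107242 + 119652\right) = 390384 + 12410 = 402794$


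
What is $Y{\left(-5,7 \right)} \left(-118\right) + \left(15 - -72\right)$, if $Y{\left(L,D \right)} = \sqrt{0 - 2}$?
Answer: $87 - 118 i \sqrt{2} \approx 87.0 - 166.88 i$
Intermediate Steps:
$Y{\left(L,D \right)} = i \sqrt{2}$ ($Y{\left(L,D \right)} = \sqrt{-2} = i \sqrt{2}$)
$Y{\left(-5,7 \right)} \left(-118\right) + \left(15 - -72\right) = i \sqrt{2} \left(-118\right) + \left(15 - -72\right) = - 118 i \sqrt{2} + \left(15 + 72\right) = - 118 i \sqrt{2} + 87 = 87 - 118 i \sqrt{2}$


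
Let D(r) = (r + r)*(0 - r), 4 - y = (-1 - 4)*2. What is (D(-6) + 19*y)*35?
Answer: 6790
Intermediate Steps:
y = 14 (y = 4 - (-1 - 4)*2 = 4 - (-5)*2 = 4 - 1*(-10) = 4 + 10 = 14)
D(r) = -2*r**2 (D(r) = (2*r)*(-r) = -2*r**2)
(D(-6) + 19*y)*35 = (-2*(-6)**2 + 19*14)*35 = (-2*36 + 266)*35 = (-72 + 266)*35 = 194*35 = 6790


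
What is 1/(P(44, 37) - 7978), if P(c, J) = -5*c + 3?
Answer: -1/8195 ≈ -0.00012203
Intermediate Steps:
P(c, J) = 3 - 5*c
1/(P(44, 37) - 7978) = 1/((3 - 5*44) - 7978) = 1/((3 - 220) - 7978) = 1/(-217 - 7978) = 1/(-8195) = -1/8195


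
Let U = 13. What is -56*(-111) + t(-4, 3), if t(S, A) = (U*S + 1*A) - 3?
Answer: 6164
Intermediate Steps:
t(S, A) = -3 + A + 13*S (t(S, A) = (13*S + 1*A) - 3 = (13*S + A) - 3 = (A + 13*S) - 3 = -3 + A + 13*S)
-56*(-111) + t(-4, 3) = -56*(-111) + (-3 + 3 + 13*(-4)) = 6216 + (-3 + 3 - 52) = 6216 - 52 = 6164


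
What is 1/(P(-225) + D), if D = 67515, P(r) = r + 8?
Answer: 1/67298 ≈ 1.4859e-5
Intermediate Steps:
P(r) = 8 + r
1/(P(-225) + D) = 1/((8 - 225) + 67515) = 1/(-217 + 67515) = 1/67298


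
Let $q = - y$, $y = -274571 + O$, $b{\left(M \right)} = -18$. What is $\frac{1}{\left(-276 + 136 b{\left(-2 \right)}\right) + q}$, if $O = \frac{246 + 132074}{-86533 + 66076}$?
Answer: $\frac{20457}{5561306399} \approx 3.6785 \cdot 10^{-6}$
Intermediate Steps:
$O = - \frac{132320}{20457}$ ($O = \frac{132320}{-20457} = 132320 \left(- \frac{1}{20457}\right) = - \frac{132320}{20457} \approx -6.4682$)
$y = - \frac{5617031267}{20457}$ ($y = -274571 - \frac{132320}{20457} = - \frac{5617031267}{20457} \approx -2.7458 \cdot 10^{5}$)
$q = \frac{5617031267}{20457}$ ($q = \left(-1\right) \left(- \frac{5617031267}{20457}\right) = \frac{5617031267}{20457} \approx 2.7458 \cdot 10^{5}$)
$\frac{1}{\left(-276 + 136 b{\left(-2 \right)}\right) + q} = \frac{1}{\left(-276 + 136 \left(-18\right)\right) + \frac{5617031267}{20457}} = \frac{1}{\left(-276 - 2448\right) + \frac{5617031267}{20457}} = \frac{1}{-2724 + \frac{5617031267}{20457}} = \frac{1}{\frac{5561306399}{20457}} = \frac{20457}{5561306399}$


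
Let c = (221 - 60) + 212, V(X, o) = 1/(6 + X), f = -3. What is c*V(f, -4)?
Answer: 373/3 ≈ 124.33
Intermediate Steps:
c = 373 (c = 161 + 212 = 373)
c*V(f, -4) = 373/(6 - 3) = 373/3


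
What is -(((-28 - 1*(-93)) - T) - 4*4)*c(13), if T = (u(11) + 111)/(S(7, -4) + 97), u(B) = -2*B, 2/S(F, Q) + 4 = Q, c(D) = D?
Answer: -241891/387 ≈ -625.04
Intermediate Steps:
S(F, Q) = 2/(-4 + Q)
T = 356/387 (T = (-2*11 + 111)/(2/(-4 - 4) + 97) = (-22 + 111)/(2/(-8) + 97) = 89/(2*(-⅛) + 97) = 89/(-¼ + 97) = 89/(387/4) = 89*(4/387) = 356/387 ≈ 0.91990)
-(((-28 - 1*(-93)) - T) - 4*4)*c(13) = -(((-28 - 1*(-93)) - 1*356/387) - 4*4)*13 = -(((-28 + 93) - 356/387) - 16)*13 = -((65 - 356/387) - 16)*13 = -(24799/387 - 16)*13 = -18607*13/387 = -1*241891/387 = -241891/387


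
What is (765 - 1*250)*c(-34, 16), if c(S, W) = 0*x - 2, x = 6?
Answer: -1030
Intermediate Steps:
c(S, W) = -2 (c(S, W) = 0*6 - 2 = 0 - 2 = -2)
(765 - 1*250)*c(-34, 16) = (765 - 1*250)*(-2) = (765 - 250)*(-2) = 515*(-2) = -1030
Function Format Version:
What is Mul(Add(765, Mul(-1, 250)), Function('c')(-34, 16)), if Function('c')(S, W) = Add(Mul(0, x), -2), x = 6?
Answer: -1030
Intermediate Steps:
Function('c')(S, W) = -2 (Function('c')(S, W) = Add(Mul(0, 6), -2) = Add(0, -2) = -2)
Mul(Add(765, Mul(-1, 250)), Function('c')(-34, 16)) = Mul(Add(765, Mul(-1, 250)), -2) = Mul(Add(765, -250), -2) = Mul(515, -2) = -1030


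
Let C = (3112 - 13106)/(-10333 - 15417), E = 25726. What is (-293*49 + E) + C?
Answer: 146380872/12875 ≈ 11369.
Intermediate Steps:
C = 4997/12875 (C = -9994/(-25750) = -9994*(-1/25750) = 4997/12875 ≈ 0.38812)
(-293*49 + E) + C = (-293*49 + 25726) + 4997/12875 = (-14357 + 25726) + 4997/12875 = 11369 + 4997/12875 = 146380872/12875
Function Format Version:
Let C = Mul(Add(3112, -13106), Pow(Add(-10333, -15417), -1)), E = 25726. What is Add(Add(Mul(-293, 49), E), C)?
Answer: Rational(146380872, 12875) ≈ 11369.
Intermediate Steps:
C = Rational(4997, 12875) (C = Mul(-9994, Pow(-25750, -1)) = Mul(-9994, Rational(-1, 25750)) = Rational(4997, 12875) ≈ 0.38812)
Add(Add(Mul(-293, 49), E), C) = Add(Add(Mul(-293, 49), 25726), Rational(4997, 12875)) = Add(Add(-14357, 25726), Rational(4997, 12875)) = Add(11369, Rational(4997, 12875)) = Rational(146380872, 12875)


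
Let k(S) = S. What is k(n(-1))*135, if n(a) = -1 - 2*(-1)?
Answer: 135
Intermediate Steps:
n(a) = 1 (n(a) = -1 + 2 = 1)
k(n(-1))*135 = 1*135 = 135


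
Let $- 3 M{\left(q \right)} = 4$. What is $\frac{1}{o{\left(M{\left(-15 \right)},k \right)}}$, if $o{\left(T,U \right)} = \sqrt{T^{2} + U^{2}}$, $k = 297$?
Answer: $\frac{3 \sqrt{793897}}{793897} \approx 0.003367$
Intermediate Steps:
$M{\left(q \right)} = - \frac{4}{3}$ ($M{\left(q \right)} = \left(- \frac{1}{3}\right) 4 = - \frac{4}{3}$)
$\frac{1}{o{\left(M{\left(-15 \right)},k \right)}} = \frac{1}{\sqrt{\left(- \frac{4}{3}\right)^{2} + 297^{2}}} = \frac{1}{\sqrt{\frac{16}{9} + 88209}} = \frac{1}{\sqrt{\frac{793897}{9}}} = \frac{1}{\frac{1}{3} \sqrt{793897}} = \frac{3 \sqrt{793897}}{793897}$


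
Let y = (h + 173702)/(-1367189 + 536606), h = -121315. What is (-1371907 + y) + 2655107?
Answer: 1065804053213/830583 ≈ 1.2832e+6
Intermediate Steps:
y = -52387/830583 (y = (-121315 + 173702)/(-1367189 + 536606) = 52387/(-830583) = 52387*(-1/830583) = -52387/830583 ≈ -0.063073)
(-1371907 + y) + 2655107 = (-1371907 - 52387/830583) + 2655107 = -1139482684168/830583 + 2655107 = 1065804053213/830583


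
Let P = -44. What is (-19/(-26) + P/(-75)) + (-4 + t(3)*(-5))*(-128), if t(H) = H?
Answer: 4744969/1950 ≈ 2433.3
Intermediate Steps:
(-19/(-26) + P/(-75)) + (-4 + t(3)*(-5))*(-128) = (-19/(-26) - 44/(-75)) + (-4 + 3*(-5))*(-128) = (-19*(-1/26) - 44*(-1/75)) + (-4 - 15)*(-128) = (19/26 + 44/75) - 19*(-128) = 2569/1950 + 2432 = 4744969/1950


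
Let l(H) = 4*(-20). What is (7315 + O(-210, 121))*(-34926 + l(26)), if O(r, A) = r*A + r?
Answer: 640784830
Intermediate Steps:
l(H) = -80
O(r, A) = r + A*r (O(r, A) = A*r + r = r + A*r)
(7315 + O(-210, 121))*(-34926 + l(26)) = (7315 - 210*(1 + 121))*(-34926 - 80) = (7315 - 210*122)*(-35006) = (7315 - 25620)*(-35006) = -18305*(-35006) = 640784830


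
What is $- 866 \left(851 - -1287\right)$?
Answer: $-1851508$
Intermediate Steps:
$- 866 \left(851 - -1287\right) = - 866 \left(851 + 1287\right) = \left(-866\right) 2138 = -1851508$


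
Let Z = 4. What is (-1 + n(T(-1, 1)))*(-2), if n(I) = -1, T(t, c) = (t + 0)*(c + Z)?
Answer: 4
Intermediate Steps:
T(t, c) = t*(4 + c) (T(t, c) = (t + 0)*(c + 4) = t*(4 + c))
(-1 + n(T(-1, 1)))*(-2) = (-1 - 1)*(-2) = -2*(-2) = 4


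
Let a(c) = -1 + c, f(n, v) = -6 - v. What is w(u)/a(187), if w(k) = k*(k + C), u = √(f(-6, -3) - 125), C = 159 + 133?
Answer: -64/93 + 1168*I*√2/93 ≈ -0.68817 + 17.761*I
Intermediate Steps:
C = 292
u = 8*I*√2 (u = √((-6 - 1*(-3)) - 125) = √((-6 + 3) - 125) = √(-3 - 125) = √(-128) = 8*I*√2 ≈ 11.314*I)
w(k) = k*(292 + k) (w(k) = k*(k + 292) = k*(292 + k))
w(u)/a(187) = ((8*I*√2)*(292 + 8*I*√2))/(-1 + 187) = (8*I*√2*(292 + 8*I*√2))/186 = (8*I*√2*(292 + 8*I*√2))*(1/186) = 4*I*√2*(292 + 8*I*√2)/93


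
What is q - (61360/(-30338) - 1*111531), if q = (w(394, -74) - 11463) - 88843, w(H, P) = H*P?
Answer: -271964659/15169 ≈ -17929.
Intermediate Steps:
q = -129462 (q = (394*(-74) - 11463) - 88843 = (-29156 - 11463) - 88843 = -40619 - 88843 = -129462)
q - (61360/(-30338) - 1*111531) = -129462 - (61360/(-30338) - 1*111531) = -129462 - (61360*(-1/30338) - 111531) = -129462 - (-30680/15169 - 111531) = -129462 - 1*(-1691844419/15169) = -129462 + 1691844419/15169 = -271964659/15169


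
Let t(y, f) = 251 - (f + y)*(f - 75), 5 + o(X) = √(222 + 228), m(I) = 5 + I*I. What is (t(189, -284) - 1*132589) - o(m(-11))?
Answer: -166438 - 15*√2 ≈ -1.6646e+5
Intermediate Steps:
m(I) = 5 + I²
o(X) = -5 + 15*√2 (o(X) = -5 + √(222 + 228) = -5 + √450 = -5 + 15*√2)
t(y, f) = 251 - (-75 + f)*(f + y) (t(y, f) = 251 - (f + y)*(-75 + f) = 251 - (-75 + f)*(f + y))
(t(189, -284) - 1*132589) - o(m(-11)) = ((251 - 1*(-284)² + 75*(-284) + 75*189 - 1*(-284)*189) - 1*132589) - (-5 + 15*√2) = ((251 - 1*80656 - 21300 + 14175 + 53676) - 132589) + (5 - 15*√2) = ((251 - 80656 - 21300 + 14175 + 53676) - 132589) + (5 - 15*√2) = (-33854 - 132589) + (5 - 15*√2) = -166443 + (5 - 15*√2) = -166438 - 15*√2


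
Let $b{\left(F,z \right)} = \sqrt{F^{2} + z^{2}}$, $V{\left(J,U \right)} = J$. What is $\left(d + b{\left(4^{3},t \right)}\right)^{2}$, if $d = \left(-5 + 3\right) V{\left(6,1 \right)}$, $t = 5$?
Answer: $\left(12 - \sqrt{4121}\right)^{2} \approx 2724.3$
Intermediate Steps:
$d = -12$ ($d = \left(-5 + 3\right) 6 = \left(-2\right) 6 = -12$)
$\left(d + b{\left(4^{3},t \right)}\right)^{2} = \left(-12 + \sqrt{\left(4^{3}\right)^{2} + 5^{2}}\right)^{2} = \left(-12 + \sqrt{64^{2} + 25}\right)^{2} = \left(-12 + \sqrt{4096 + 25}\right)^{2} = \left(-12 + \sqrt{4121}\right)^{2}$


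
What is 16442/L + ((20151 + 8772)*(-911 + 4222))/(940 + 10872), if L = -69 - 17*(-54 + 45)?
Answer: 2059598339/248052 ≈ 8303.1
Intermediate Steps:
L = 84 (L = -69 - 17*(-9) = -69 + 153 = 84)
16442/L + ((20151 + 8772)*(-911 + 4222))/(940 + 10872) = 16442/84 + ((20151 + 8772)*(-911 + 4222))/(940 + 10872) = 16442*(1/84) + (28923*3311)/11812 = 8221/42 + 95764053*(1/11812) = 8221/42 + 95764053/11812 = 2059598339/248052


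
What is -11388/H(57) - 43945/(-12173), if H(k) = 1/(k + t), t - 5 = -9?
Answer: -156322141/259 ≈ -6.0356e+5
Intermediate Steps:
t = -4 (t = 5 - 9 = -4)
H(k) = 1/(-4 + k) (H(k) = 1/(k - 4) = 1/(-4 + k))
-11388/H(57) - 43945/(-12173) = -11388/(1/(-4 + 57)) - 43945/(-12173) = -11388/(1/53) - 43945*(-1/12173) = -11388/1/53 + 935/259 = -11388*53 + 935/259 = -603564 + 935/259 = -156322141/259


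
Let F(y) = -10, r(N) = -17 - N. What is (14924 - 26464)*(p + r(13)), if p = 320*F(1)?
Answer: 37274200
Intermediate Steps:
p = -3200 (p = 320*(-10) = -3200)
(14924 - 26464)*(p + r(13)) = (14924 - 26464)*(-3200 + (-17 - 1*13)) = -11540*(-3200 + (-17 - 13)) = -11540*(-3200 - 30) = -11540*(-3230) = 37274200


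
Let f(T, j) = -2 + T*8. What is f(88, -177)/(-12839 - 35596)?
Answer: -234/16145 ≈ -0.014494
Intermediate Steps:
f(T, j) = -2 + 8*T
f(88, -177)/(-12839 - 35596) = (-2 + 8*88)/(-12839 - 35596) = (-2 + 704)/(-48435) = 702*(-1/48435) = -234/16145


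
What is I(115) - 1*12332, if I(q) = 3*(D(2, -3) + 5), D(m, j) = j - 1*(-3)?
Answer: -12317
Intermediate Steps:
D(m, j) = 3 + j (D(m, j) = j + 3 = 3 + j)
I(q) = 15 (I(q) = 3*((3 - 3) + 5) = 3*(0 + 5) = 3*5 = 15)
I(115) - 1*12332 = 15 - 1*12332 = 15 - 12332 = -12317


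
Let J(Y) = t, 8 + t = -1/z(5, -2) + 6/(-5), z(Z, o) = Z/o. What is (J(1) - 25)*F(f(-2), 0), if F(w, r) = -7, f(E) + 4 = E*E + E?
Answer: 1183/5 ≈ 236.60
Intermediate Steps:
f(E) = -4 + E + E² (f(E) = -4 + (E*E + E) = -4 + (E² + E) = -4 + (E + E²) = -4 + E + E²)
t = -44/5 (t = -8 + (-1/(5/(-2)) + 6/(-5)) = -8 + (-1/(5*(-½)) + 6*(-⅕)) = -8 + (-1/(-5/2) - 6/5) = -8 + (-1*(-⅖) - 6/5) = -8 + (⅖ - 6/5) = -8 - ⅘ = -44/5 ≈ -8.8000)
J(Y) = -44/5
(J(1) - 25)*F(f(-2), 0) = (-44/5 - 25)*(-7) = -169/5*(-7) = 1183/5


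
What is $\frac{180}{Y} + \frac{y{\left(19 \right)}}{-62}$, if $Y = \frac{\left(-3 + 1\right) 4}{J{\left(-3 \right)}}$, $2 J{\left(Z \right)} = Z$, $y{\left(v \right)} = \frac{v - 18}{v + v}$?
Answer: $\frac{39757}{1178} \approx 33.75$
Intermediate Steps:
$y{\left(v \right)} = \frac{-18 + v}{2 v}$
$J{\left(Z \right)} = \frac{Z}{2}$
$Y = \frac{16}{3}$ ($Y = \frac{\left(-3 + 1\right) 4}{\frac{1}{2} \left(-3\right)} = \frac{\left(-2\right) 4}{- \frac{3}{2}} = \left(-8\right) \left(- \frac{2}{3}\right) = \frac{16}{3} \approx 5.3333$)
$\frac{180}{Y} + \frac{y{\left(19 \right)}}{-62} = \frac{180}{\frac{16}{3}} + \frac{\frac{1}{2} \cdot \frac{1}{19} \left(-18 + 19\right)}{-62} = 180 \cdot \frac{3}{16} + \frac{1}{2} \cdot \frac{1}{19} \cdot 1 \left(- \frac{1}{62}\right) = \frac{135}{4} + \frac{1}{38} \left(- \frac{1}{62}\right) = \frac{135}{4} - \frac{1}{2356} = \frac{39757}{1178}$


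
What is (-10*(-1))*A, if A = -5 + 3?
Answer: -20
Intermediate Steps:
A = -2
(-10*(-1))*A = -10*(-1)*(-2) = 10*(-2) = -20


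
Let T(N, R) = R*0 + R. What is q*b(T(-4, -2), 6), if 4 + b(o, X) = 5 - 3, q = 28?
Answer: -56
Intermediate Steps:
T(N, R) = R (T(N, R) = 0 + R = R)
b(o, X) = -2 (b(o, X) = -4 + (5 - 3) = -4 + 2 = -2)
q*b(T(-4, -2), 6) = 28*(-2) = -56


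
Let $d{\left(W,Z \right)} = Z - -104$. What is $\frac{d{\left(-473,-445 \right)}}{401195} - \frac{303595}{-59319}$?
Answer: $\frac{121780568246}{23798486205} \approx 5.1172$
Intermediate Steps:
$d{\left(W,Z \right)} = 104 + Z$ ($d{\left(W,Z \right)} = Z + 104 = 104 + Z$)
$\frac{d{\left(-473,-445 \right)}}{401195} - \frac{303595}{-59319} = \frac{104 - 445}{401195} - \frac{303595}{-59319} = \left(-341\right) \frac{1}{401195} - - \frac{303595}{59319} = - \frac{341}{401195} + \frac{303595}{59319} = \frac{121780568246}{23798486205}$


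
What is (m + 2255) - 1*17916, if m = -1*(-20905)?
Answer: 5244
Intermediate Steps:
m = 20905
(m + 2255) - 1*17916 = (20905 + 2255) - 1*17916 = 23160 - 17916 = 5244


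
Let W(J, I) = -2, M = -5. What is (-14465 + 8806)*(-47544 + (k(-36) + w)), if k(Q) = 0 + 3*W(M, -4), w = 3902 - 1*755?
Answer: 251276577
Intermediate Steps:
w = 3147 (w = 3902 - 755 = 3147)
k(Q) = -6 (k(Q) = 0 + 3*(-2) = 0 - 6 = -6)
(-14465 + 8806)*(-47544 + (k(-36) + w)) = (-14465 + 8806)*(-47544 + (-6 + 3147)) = -5659*(-47544 + 3141) = -5659*(-44403) = 251276577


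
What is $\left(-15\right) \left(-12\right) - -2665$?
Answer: $2845$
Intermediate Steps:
$\left(-15\right) \left(-12\right) - -2665 = 180 + 2665 = 2845$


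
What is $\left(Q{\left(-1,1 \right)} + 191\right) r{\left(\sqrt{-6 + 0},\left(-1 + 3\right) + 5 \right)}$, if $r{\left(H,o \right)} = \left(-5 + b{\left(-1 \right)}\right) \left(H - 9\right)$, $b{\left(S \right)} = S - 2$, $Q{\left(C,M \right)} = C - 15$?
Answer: $12600 - 1400 i \sqrt{6} \approx 12600.0 - 3429.3 i$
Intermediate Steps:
$Q{\left(C,M \right)} = -15 + C$
$b{\left(S \right)} = -2 + S$
$r{\left(H,o \right)} = 72 - 8 H$ ($r{\left(H,o \right)} = \left(-5 - 3\right) \left(H - 9\right) = \left(-5 - 3\right) \left(-9 + H\right) = - 8 \left(-9 + H\right) = 72 - 8 H$)
$\left(Q{\left(-1,1 \right)} + 191\right) r{\left(\sqrt{-6 + 0},\left(-1 + 3\right) + 5 \right)} = \left(\left(-15 - 1\right) + 191\right) \left(72 - 8 \sqrt{-6 + 0}\right) = \left(-16 + 191\right) \left(72 - 8 \sqrt{-6}\right) = 175 \left(72 - 8 i \sqrt{6}\right) = 12600 - 1400 i \sqrt{6}$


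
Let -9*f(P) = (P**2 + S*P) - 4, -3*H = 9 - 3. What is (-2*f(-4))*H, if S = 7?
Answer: 64/9 ≈ 7.1111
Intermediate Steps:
H = -2 (H = -(9 - 3)/3 = -1/3*6 = -2)
f(P) = 4/9 - 7*P/9 - P**2/9 (f(P) = -((P**2 + 7*P) - 4)/9 = -(-4 + P**2 + 7*P)/9 = 4/9 - 7*P/9 - P**2/9)
(-2*f(-4))*H = -2*(4/9 - 7/9*(-4) - 1/9*(-4)**2)*(-2) = -2*(4/9 + 28/9 - 1/9*16)*(-2) = -2*(4/9 + 28/9 - 16/9)*(-2) = -2*16/9*(-2) = -32/9*(-2) = 64/9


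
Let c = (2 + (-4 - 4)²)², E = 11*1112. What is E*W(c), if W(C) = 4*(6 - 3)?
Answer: 146784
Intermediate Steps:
E = 12232
c = 4356 (c = (2 + (-8)²)² = (2 + 64)² = 66² = 4356)
W(C) = 12 (W(C) = 4*3 = 12)
E*W(c) = 12232*12 = 146784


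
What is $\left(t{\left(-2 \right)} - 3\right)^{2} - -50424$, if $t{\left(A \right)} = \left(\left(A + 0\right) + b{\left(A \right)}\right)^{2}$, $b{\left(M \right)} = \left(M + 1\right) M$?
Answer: $50433$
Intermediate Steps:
$b{\left(M \right)} = M \left(1 + M\right)$ ($b{\left(M \right)} = \left(1 + M\right) M = M \left(1 + M\right)$)
$t{\left(A \right)} = \left(A + A \left(1 + A\right)\right)^{2}$ ($t{\left(A \right)} = \left(\left(A + 0\right) + A \left(1 + A\right)\right)^{2} = \left(A + A \left(1 + A\right)\right)^{2}$)
$\left(t{\left(-2 \right)} - 3\right)^{2} - -50424 = \left(\left(-2\right)^{2} \left(2 - 2\right)^{2} - 3\right)^{2} - -50424 = \left(4 \cdot 0^{2} - 3\right)^{2} + 50424 = \left(4 \cdot 0 - 3\right)^{2} + 50424 = \left(0 - 3\right)^{2} + 50424 = \left(-3\right)^{2} + 50424 = 9 + 50424 = 50433$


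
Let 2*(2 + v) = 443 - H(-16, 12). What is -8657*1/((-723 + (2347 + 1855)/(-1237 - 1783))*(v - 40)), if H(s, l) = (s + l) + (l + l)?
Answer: 26144140/370808709 ≈ 0.070506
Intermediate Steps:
H(s, l) = s + 3*l (H(s, l) = (l + s) + 2*l = s + 3*l)
v = 419/2 (v = -2 + (443 - (-16 + 3*12))/2 = -2 + (443 - (-16 + 36))/2 = -2 + (443 - 1*20)/2 = -2 + (443 - 20)/2 = -2 + (½)*423 = -2 + 423/2 = 419/2 ≈ 209.50)
-8657*1/((-723 + (2347 + 1855)/(-1237 - 1783))*(v - 40)) = -8657*1/((-723 + (2347 + 1855)/(-1237 - 1783))*(419/2 - 40)) = -8657*2/(339*(-723 + 4202/(-3020))) = -8657*2/(339*(-723 + 4202*(-1/3020))) = -8657*2/(339*(-723 - 2101/1510)) = -8657/((339/2)*(-1093831/1510)) = -8657/(-370808709/3020) = -8657*(-3020/370808709) = 26144140/370808709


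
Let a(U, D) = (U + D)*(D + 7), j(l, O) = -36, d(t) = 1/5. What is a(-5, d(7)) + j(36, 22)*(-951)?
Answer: 855036/25 ≈ 34201.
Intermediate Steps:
d(t) = 1/5
a(U, D) = (7 + D)*(D + U) (a(U, D) = (D + U)*(7 + D) = (7 + D)*(D + U))
a(-5, d(7)) + j(36, 22)*(-951) = ((1/5)**2 + 7*(1/5) + 7*(-5) + (1/5)*(-5)) - 36*(-951) = (1/25 + 7/5 - 35 - 1) + 34236 = -864/25 + 34236 = 855036/25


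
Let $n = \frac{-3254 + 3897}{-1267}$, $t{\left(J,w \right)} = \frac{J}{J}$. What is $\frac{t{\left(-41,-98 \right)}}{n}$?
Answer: $- \frac{1267}{643} \approx -1.9705$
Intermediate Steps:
$t{\left(J,w \right)} = 1$
$n = - \frac{643}{1267}$ ($n = 643 \left(- \frac{1}{1267}\right) = - \frac{643}{1267} \approx -0.5075$)
$\frac{t{\left(-41,-98 \right)}}{n} = 1 \frac{1}{- \frac{643}{1267}} = 1 \left(- \frac{1267}{643}\right) = - \frac{1267}{643}$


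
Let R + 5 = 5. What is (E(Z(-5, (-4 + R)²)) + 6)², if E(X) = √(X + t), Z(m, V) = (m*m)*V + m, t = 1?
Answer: 432 + 72*√11 ≈ 670.80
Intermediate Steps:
R = 0 (R = -5 + 5 = 0)
Z(m, V) = m + V*m² (Z(m, V) = m²*V + m = V*m² + m = m + V*m²)
E(X) = √(1 + X) (E(X) = √(X + 1) = √(1 + X))
(E(Z(-5, (-4 + R)²)) + 6)² = (√(1 - 5*(1 + (-4 + 0)²*(-5))) + 6)² = (√(1 - 5*(1 + (-4)²*(-5))) + 6)² = (√(1 - 5*(1 + 16*(-5))) + 6)² = (√(1 - 5*(1 - 80)) + 6)² = (√(1 - 5*(-79)) + 6)² = (√(1 + 395) + 6)² = (√396 + 6)² = (6*√11 + 6)² = (6 + 6*√11)²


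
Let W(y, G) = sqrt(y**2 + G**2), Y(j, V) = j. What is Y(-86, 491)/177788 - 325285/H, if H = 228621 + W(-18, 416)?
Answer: -6613025994269813/4646257212073334 + 650570*sqrt(43345)/52267388261 ≈ -1.4207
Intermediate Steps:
W(y, G) = sqrt(G**2 + y**2)
H = 228621 + 2*sqrt(43345) (H = 228621 + sqrt(416**2 + (-18)**2) = 228621 + sqrt(173056 + 324) = 228621 + sqrt(173380) = 228621 + 2*sqrt(43345) ≈ 2.2904e+5)
Y(-86, 491)/177788 - 325285/H = -86/177788 - 325285/(228621 + 2*sqrt(43345)) = -86*1/177788 - 325285/(228621 + 2*sqrt(43345)) = -43/88894 - 325285/(228621 + 2*sqrt(43345))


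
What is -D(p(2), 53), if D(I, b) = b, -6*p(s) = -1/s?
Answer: -53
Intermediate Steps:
p(s) = 1/(6*s) (p(s) = -(-1)/(6*s) = 1/(6*s))
-D(p(2), 53) = -1*53 = -53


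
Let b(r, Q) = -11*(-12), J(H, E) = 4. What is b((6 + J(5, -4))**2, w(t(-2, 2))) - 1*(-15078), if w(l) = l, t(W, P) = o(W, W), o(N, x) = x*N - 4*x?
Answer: 15210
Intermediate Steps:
o(N, x) = -4*x + N*x (o(N, x) = N*x - 4*x = -4*x + N*x)
t(W, P) = W*(-4 + W)
b(r, Q) = 132
b((6 + J(5, -4))**2, w(t(-2, 2))) - 1*(-15078) = 132 - 1*(-15078) = 132 + 15078 = 15210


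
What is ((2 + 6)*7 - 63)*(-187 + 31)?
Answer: 1092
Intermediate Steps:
((2 + 6)*7 - 63)*(-187 + 31) = (8*7 - 63)*(-156) = (56 - 63)*(-156) = -7*(-156) = 1092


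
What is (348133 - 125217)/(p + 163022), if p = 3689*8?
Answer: 111458/96267 ≈ 1.1578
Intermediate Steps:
p = 29512
(348133 - 125217)/(p + 163022) = (348133 - 125217)/(29512 + 163022) = 222916/192534 = 222916*(1/192534) = 111458/96267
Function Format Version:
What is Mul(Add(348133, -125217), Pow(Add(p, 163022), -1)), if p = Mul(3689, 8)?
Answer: Rational(111458, 96267) ≈ 1.1578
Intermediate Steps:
p = 29512
Mul(Add(348133, -125217), Pow(Add(p, 163022), -1)) = Mul(Add(348133, -125217), Pow(Add(29512, 163022), -1)) = Mul(222916, Pow(192534, -1)) = Mul(222916, Rational(1, 192534)) = Rational(111458, 96267)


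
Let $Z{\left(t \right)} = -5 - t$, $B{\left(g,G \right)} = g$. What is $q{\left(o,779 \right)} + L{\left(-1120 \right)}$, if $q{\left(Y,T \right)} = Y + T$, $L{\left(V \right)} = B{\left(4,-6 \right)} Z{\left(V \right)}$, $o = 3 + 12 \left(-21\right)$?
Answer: $4990$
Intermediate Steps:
$o = -249$ ($o = 3 - 252 = -249$)
$L{\left(V \right)} = -20 - 4 V$ ($L{\left(V \right)} = 4 \left(-5 - V\right) = -20 - 4 V$)
$q{\left(Y,T \right)} = T + Y$
$q{\left(o,779 \right)} + L{\left(-1120 \right)} = \left(779 - 249\right) - -4460 = 530 + \left(-20 + 4480\right) = 530 + 4460 = 4990$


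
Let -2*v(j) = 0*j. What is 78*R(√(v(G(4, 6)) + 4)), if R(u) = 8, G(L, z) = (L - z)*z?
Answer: 624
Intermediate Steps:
G(L, z) = z*(L - z)
v(j) = 0 (v(j) = -0*j = -½*0 = 0)
78*R(√(v(G(4, 6)) + 4)) = 78*8 = 624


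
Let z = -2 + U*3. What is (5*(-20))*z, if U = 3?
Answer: -700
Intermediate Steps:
z = 7 (z = -2 + 3*3 = -2 + 9 = 7)
(5*(-20))*z = (5*(-20))*7 = -100*7 = -700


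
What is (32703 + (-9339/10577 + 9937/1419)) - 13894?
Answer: 282391674875/15008763 ≈ 18815.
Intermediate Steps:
(32703 + (-9339/10577 + 9937/1419)) - 13894 = (32703 + 91851608/15008763) - 13894 = 490923427997/15008763 - 13894 = 282391674875/15008763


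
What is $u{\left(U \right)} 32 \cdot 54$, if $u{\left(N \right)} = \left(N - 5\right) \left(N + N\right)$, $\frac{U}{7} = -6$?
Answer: $6822144$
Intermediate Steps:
$U = -42$ ($U = 7 \left(-6\right) = -42$)
$u{\left(N \right)} = 2 N \left(-5 + N\right)$ ($u{\left(N \right)} = \left(-5 + N\right) 2 N = 2 N \left(-5 + N\right)$)
$u{\left(U \right)} 32 \cdot 54 = 2 \left(-42\right) \left(-5 - 42\right) 32 \cdot 54 = 2 \left(-42\right) \left(-47\right) 32 \cdot 54 = 3948 \cdot 32 \cdot 54 = 126336 \cdot 54 = 6822144$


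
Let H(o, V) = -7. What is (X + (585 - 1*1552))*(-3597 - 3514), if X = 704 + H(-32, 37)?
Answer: 1919970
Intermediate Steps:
X = 697 (X = 704 - 7 = 697)
(X + (585 - 1*1552))*(-3597 - 3514) = (697 + (585 - 1*1552))*(-3597 - 3514) = (697 + (585 - 1552))*(-7111) = (697 - 967)*(-7111) = -270*(-7111) = 1919970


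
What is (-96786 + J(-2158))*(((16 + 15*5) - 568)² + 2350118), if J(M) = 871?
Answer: -247235012005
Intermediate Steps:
(-96786 + J(-2158))*(((16 + 15*5) - 568)² + 2350118) = (-96786 + 871)*(((16 + 15*5) - 568)² + 2350118) = -95915*(((16 + 75) - 568)² + 2350118) = -95915*((91 - 568)² + 2350118) = -95915*((-477)² + 2350118) = -95915*(227529 + 2350118) = -95915*2577647 = -247235012005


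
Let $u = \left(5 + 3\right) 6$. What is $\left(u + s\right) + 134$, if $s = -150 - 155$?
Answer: $-123$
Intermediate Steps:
$u = 48$ ($u = 8 \cdot 6 = 48$)
$s = -305$ ($s = -150 - 155 = -305$)
$\left(u + s\right) + 134 = \left(48 - 305\right) + 134 = -257 + 134 = -123$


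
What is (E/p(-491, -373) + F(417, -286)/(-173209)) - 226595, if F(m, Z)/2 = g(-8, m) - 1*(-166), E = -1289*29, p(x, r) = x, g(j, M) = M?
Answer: -19264437884182/85045619 ≈ -2.2652e+5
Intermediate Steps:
E = -37381
F(m, Z) = 332 + 2*m (F(m, Z) = 2*(m - 1*(-166)) = 2*(m + 166) = 2*(166 + m) = 332 + 2*m)
(E/p(-491, -373) + F(417, -286)/(-173209)) - 226595 = (-37381/(-491) + (332 + 2*417)/(-173209)) - 226595 = (-37381*(-1/491) + (332 + 834)*(-1/173209)) - 226595 = (37381/491 + 1166*(-1/173209)) - 226595 = (37381/491 - 1166/173209) - 226595 = 6474153123/85045619 - 226595 = -19264437884182/85045619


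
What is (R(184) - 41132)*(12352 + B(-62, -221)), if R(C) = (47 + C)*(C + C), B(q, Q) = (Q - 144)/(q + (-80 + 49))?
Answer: 50417955476/93 ≈ 5.4213e+8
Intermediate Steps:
B(q, Q) = (-144 + Q)/(-31 + q) (B(q, Q) = (-144 + Q)/(q - 31) = (-144 + Q)/(-31 + q))
R(C) = 2*C*(47 + C) (R(C) = (47 + C)*(2*C) = 2*C*(47 + C))
(R(184) - 41132)*(12352 + B(-62, -221)) = (2*184*(47 + 184) - 41132)*(12352 + (-144 - 221)/(-31 - 62)) = (2*184*231 - 41132)*(12352 - 365/(-93)) = (85008 - 41132)*(12352 - 1/93*(-365)) = 43876*(12352 + 365/93) = 43876*(1149101/93) = 50417955476/93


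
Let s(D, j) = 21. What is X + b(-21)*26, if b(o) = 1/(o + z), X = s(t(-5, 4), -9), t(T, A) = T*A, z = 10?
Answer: 205/11 ≈ 18.636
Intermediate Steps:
t(T, A) = A*T
X = 21
b(o) = 1/(10 + o) (b(o) = 1/(o + 10) = 1/(10 + o))
X + b(-21)*26 = 21 + 26/(10 - 21) = 21 + 26/(-11) = 21 - 1/11*26 = 21 - 26/11 = 205/11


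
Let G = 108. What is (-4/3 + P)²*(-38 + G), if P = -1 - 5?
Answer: 33880/9 ≈ 3764.4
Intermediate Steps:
P = -6
(-4/3 + P)²*(-38 + G) = (-4/3 - 6)²*(-38 + 108) = (-4*⅓ - 6)²*70 = (-4/3 - 6)²*70 = (-22/3)²*70 = (484/9)*70 = 33880/9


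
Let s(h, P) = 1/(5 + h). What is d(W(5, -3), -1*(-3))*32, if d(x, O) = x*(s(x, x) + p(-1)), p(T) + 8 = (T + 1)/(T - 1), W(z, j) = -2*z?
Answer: 2624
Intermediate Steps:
p(T) = -8 + (1 + T)/(-1 + T) (p(T) = -8 + (T + 1)/(T - 1) = -8 + (1 + T)/(-1 + T))
d(x, O) = x*(-8 + 1/(5 + x)) (d(x, O) = x*(1/(5 + x) + (9 - 7*(-1))/(-1 - 1)) = x*(1/(5 + x) + (9 + 7)/(-2)) = x*(1/(5 + x) - 1/2*16) = x*(1/(5 + x) - 8) = x*(-8 + 1/(5 + x)))
d(W(5, -3), -1*(-3))*32 = -(-2*5)*(39 + 8*(-2*5))/(5 - 2*5)*32 = -1*(-10)*(39 + 8*(-10))/(5 - 10)*32 = -1*(-10)*(39 - 80)/(-5)*32 = -1*(-10)*(-1/5)*(-41)*32 = 82*32 = 2624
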